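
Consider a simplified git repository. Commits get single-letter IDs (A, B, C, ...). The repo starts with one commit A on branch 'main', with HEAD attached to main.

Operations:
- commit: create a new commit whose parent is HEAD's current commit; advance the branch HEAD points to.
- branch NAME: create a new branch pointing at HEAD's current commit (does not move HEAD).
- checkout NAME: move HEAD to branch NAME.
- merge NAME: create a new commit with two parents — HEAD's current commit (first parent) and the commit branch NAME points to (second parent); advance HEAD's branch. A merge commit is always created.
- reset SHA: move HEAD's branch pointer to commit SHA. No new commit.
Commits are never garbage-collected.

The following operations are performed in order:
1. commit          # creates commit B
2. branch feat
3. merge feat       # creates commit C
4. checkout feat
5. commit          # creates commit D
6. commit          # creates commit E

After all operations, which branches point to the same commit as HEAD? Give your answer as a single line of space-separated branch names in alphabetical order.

Answer: feat

Derivation:
After op 1 (commit): HEAD=main@B [main=B]
After op 2 (branch): HEAD=main@B [feat=B main=B]
After op 3 (merge): HEAD=main@C [feat=B main=C]
After op 4 (checkout): HEAD=feat@B [feat=B main=C]
After op 5 (commit): HEAD=feat@D [feat=D main=C]
After op 6 (commit): HEAD=feat@E [feat=E main=C]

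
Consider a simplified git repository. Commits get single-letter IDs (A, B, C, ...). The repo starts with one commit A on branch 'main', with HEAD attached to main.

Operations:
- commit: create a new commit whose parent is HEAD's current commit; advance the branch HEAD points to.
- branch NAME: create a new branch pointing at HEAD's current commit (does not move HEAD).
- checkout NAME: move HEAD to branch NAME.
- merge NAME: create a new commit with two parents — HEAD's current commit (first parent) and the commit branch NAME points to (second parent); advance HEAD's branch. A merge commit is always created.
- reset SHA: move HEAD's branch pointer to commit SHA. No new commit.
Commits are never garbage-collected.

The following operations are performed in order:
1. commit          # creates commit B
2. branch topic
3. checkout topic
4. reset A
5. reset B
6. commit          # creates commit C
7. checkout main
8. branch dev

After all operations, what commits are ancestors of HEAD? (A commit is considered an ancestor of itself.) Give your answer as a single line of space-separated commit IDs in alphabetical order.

After op 1 (commit): HEAD=main@B [main=B]
After op 2 (branch): HEAD=main@B [main=B topic=B]
After op 3 (checkout): HEAD=topic@B [main=B topic=B]
After op 4 (reset): HEAD=topic@A [main=B topic=A]
After op 5 (reset): HEAD=topic@B [main=B topic=B]
After op 6 (commit): HEAD=topic@C [main=B topic=C]
After op 7 (checkout): HEAD=main@B [main=B topic=C]
After op 8 (branch): HEAD=main@B [dev=B main=B topic=C]

Answer: A B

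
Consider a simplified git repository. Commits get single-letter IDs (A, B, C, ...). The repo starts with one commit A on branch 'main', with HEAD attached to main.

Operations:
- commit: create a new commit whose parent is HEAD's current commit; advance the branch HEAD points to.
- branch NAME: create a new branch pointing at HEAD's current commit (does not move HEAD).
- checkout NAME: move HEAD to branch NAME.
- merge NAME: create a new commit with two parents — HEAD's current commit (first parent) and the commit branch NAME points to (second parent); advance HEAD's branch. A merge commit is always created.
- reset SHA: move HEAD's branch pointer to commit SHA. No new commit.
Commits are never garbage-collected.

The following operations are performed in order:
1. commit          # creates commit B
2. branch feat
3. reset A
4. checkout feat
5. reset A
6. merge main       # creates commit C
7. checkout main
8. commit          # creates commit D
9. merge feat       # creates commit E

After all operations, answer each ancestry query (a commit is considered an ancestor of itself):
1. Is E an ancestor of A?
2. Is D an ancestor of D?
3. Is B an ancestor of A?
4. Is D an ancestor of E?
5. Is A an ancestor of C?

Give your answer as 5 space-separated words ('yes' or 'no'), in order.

After op 1 (commit): HEAD=main@B [main=B]
After op 2 (branch): HEAD=main@B [feat=B main=B]
After op 3 (reset): HEAD=main@A [feat=B main=A]
After op 4 (checkout): HEAD=feat@B [feat=B main=A]
After op 5 (reset): HEAD=feat@A [feat=A main=A]
After op 6 (merge): HEAD=feat@C [feat=C main=A]
After op 7 (checkout): HEAD=main@A [feat=C main=A]
After op 8 (commit): HEAD=main@D [feat=C main=D]
After op 9 (merge): HEAD=main@E [feat=C main=E]
ancestors(A) = {A}; E in? no
ancestors(D) = {A,D}; D in? yes
ancestors(A) = {A}; B in? no
ancestors(E) = {A,C,D,E}; D in? yes
ancestors(C) = {A,C}; A in? yes

Answer: no yes no yes yes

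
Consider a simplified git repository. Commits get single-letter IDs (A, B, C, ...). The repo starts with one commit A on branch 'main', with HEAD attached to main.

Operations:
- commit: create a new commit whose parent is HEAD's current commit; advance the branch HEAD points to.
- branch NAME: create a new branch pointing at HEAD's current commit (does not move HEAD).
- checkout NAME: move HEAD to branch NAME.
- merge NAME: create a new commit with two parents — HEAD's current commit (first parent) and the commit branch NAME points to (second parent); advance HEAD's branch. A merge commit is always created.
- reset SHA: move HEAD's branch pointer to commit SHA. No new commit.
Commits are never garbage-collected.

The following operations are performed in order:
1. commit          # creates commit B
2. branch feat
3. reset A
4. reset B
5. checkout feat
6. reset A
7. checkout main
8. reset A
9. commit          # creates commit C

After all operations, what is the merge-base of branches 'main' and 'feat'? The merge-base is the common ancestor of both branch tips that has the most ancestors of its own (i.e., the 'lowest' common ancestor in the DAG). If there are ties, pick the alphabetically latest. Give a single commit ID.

After op 1 (commit): HEAD=main@B [main=B]
After op 2 (branch): HEAD=main@B [feat=B main=B]
After op 3 (reset): HEAD=main@A [feat=B main=A]
After op 4 (reset): HEAD=main@B [feat=B main=B]
After op 5 (checkout): HEAD=feat@B [feat=B main=B]
After op 6 (reset): HEAD=feat@A [feat=A main=B]
After op 7 (checkout): HEAD=main@B [feat=A main=B]
After op 8 (reset): HEAD=main@A [feat=A main=A]
After op 9 (commit): HEAD=main@C [feat=A main=C]
ancestors(main=C): ['A', 'C']
ancestors(feat=A): ['A']
common: ['A']

Answer: A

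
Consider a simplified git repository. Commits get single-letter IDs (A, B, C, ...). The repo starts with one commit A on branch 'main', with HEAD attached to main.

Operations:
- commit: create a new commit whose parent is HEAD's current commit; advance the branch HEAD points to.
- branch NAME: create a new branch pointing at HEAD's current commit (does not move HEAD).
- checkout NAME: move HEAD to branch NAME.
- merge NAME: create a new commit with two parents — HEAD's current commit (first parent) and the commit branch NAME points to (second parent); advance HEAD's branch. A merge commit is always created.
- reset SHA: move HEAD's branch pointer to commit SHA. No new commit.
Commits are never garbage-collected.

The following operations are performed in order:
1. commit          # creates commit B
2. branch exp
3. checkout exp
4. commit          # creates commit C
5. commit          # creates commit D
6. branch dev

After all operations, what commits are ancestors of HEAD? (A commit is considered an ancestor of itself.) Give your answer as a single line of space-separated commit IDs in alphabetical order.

After op 1 (commit): HEAD=main@B [main=B]
After op 2 (branch): HEAD=main@B [exp=B main=B]
After op 3 (checkout): HEAD=exp@B [exp=B main=B]
After op 4 (commit): HEAD=exp@C [exp=C main=B]
After op 5 (commit): HEAD=exp@D [exp=D main=B]
After op 6 (branch): HEAD=exp@D [dev=D exp=D main=B]

Answer: A B C D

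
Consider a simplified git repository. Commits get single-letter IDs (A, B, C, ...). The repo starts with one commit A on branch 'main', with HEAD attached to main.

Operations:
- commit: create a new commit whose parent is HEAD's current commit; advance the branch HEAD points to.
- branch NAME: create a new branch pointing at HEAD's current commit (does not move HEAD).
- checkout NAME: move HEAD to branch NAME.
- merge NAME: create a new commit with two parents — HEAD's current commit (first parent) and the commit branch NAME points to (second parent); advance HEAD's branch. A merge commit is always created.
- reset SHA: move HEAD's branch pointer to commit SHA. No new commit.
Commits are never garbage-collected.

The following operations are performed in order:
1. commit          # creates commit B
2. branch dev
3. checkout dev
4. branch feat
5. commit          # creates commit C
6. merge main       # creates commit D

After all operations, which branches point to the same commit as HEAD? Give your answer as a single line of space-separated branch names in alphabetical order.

After op 1 (commit): HEAD=main@B [main=B]
After op 2 (branch): HEAD=main@B [dev=B main=B]
After op 3 (checkout): HEAD=dev@B [dev=B main=B]
After op 4 (branch): HEAD=dev@B [dev=B feat=B main=B]
After op 5 (commit): HEAD=dev@C [dev=C feat=B main=B]
After op 6 (merge): HEAD=dev@D [dev=D feat=B main=B]

Answer: dev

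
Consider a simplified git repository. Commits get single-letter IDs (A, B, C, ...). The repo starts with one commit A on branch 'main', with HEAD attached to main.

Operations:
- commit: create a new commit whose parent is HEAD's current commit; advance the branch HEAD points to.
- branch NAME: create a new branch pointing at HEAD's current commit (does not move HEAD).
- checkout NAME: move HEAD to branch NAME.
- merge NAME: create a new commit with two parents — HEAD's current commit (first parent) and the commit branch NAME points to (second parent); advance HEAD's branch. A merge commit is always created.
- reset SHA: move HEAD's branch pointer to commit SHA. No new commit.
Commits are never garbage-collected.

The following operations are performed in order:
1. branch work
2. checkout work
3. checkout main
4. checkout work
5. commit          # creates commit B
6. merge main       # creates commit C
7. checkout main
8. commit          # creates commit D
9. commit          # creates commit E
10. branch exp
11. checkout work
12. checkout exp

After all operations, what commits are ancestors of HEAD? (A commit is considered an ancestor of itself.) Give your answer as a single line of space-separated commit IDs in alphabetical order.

Answer: A D E

Derivation:
After op 1 (branch): HEAD=main@A [main=A work=A]
After op 2 (checkout): HEAD=work@A [main=A work=A]
After op 3 (checkout): HEAD=main@A [main=A work=A]
After op 4 (checkout): HEAD=work@A [main=A work=A]
After op 5 (commit): HEAD=work@B [main=A work=B]
After op 6 (merge): HEAD=work@C [main=A work=C]
After op 7 (checkout): HEAD=main@A [main=A work=C]
After op 8 (commit): HEAD=main@D [main=D work=C]
After op 9 (commit): HEAD=main@E [main=E work=C]
After op 10 (branch): HEAD=main@E [exp=E main=E work=C]
After op 11 (checkout): HEAD=work@C [exp=E main=E work=C]
After op 12 (checkout): HEAD=exp@E [exp=E main=E work=C]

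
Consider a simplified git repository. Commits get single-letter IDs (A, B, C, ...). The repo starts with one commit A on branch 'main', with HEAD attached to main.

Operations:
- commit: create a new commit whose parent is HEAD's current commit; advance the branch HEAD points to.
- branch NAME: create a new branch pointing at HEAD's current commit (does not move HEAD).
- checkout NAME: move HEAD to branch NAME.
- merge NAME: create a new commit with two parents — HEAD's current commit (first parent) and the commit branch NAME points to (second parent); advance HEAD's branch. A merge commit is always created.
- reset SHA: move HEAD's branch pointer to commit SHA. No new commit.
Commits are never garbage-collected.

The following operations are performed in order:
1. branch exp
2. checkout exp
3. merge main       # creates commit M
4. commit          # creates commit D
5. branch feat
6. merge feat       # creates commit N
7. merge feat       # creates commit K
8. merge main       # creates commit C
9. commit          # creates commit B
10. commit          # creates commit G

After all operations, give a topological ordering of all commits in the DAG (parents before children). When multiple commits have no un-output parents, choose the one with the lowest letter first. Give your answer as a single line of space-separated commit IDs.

Answer: A M D N K C B G

Derivation:
After op 1 (branch): HEAD=main@A [exp=A main=A]
After op 2 (checkout): HEAD=exp@A [exp=A main=A]
After op 3 (merge): HEAD=exp@M [exp=M main=A]
After op 4 (commit): HEAD=exp@D [exp=D main=A]
After op 5 (branch): HEAD=exp@D [exp=D feat=D main=A]
After op 6 (merge): HEAD=exp@N [exp=N feat=D main=A]
After op 7 (merge): HEAD=exp@K [exp=K feat=D main=A]
After op 8 (merge): HEAD=exp@C [exp=C feat=D main=A]
After op 9 (commit): HEAD=exp@B [exp=B feat=D main=A]
After op 10 (commit): HEAD=exp@G [exp=G feat=D main=A]
commit A: parents=[]
commit B: parents=['C']
commit C: parents=['K', 'A']
commit D: parents=['M']
commit G: parents=['B']
commit K: parents=['N', 'D']
commit M: parents=['A', 'A']
commit N: parents=['D', 'D']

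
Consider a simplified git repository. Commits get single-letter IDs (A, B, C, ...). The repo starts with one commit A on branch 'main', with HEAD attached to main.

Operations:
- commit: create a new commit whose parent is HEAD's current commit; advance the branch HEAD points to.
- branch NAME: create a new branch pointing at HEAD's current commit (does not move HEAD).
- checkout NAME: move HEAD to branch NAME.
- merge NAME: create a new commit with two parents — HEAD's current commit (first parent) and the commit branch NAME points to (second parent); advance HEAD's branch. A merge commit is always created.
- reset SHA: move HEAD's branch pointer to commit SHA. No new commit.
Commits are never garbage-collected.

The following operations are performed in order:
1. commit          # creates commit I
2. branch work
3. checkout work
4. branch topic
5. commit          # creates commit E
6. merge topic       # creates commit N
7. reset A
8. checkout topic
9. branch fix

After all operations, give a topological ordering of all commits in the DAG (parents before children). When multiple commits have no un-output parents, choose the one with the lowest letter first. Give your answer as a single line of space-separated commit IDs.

After op 1 (commit): HEAD=main@I [main=I]
After op 2 (branch): HEAD=main@I [main=I work=I]
After op 3 (checkout): HEAD=work@I [main=I work=I]
After op 4 (branch): HEAD=work@I [main=I topic=I work=I]
After op 5 (commit): HEAD=work@E [main=I topic=I work=E]
After op 6 (merge): HEAD=work@N [main=I topic=I work=N]
After op 7 (reset): HEAD=work@A [main=I topic=I work=A]
After op 8 (checkout): HEAD=topic@I [main=I topic=I work=A]
After op 9 (branch): HEAD=topic@I [fix=I main=I topic=I work=A]
commit A: parents=[]
commit E: parents=['I']
commit I: parents=['A']
commit N: parents=['E', 'I']

Answer: A I E N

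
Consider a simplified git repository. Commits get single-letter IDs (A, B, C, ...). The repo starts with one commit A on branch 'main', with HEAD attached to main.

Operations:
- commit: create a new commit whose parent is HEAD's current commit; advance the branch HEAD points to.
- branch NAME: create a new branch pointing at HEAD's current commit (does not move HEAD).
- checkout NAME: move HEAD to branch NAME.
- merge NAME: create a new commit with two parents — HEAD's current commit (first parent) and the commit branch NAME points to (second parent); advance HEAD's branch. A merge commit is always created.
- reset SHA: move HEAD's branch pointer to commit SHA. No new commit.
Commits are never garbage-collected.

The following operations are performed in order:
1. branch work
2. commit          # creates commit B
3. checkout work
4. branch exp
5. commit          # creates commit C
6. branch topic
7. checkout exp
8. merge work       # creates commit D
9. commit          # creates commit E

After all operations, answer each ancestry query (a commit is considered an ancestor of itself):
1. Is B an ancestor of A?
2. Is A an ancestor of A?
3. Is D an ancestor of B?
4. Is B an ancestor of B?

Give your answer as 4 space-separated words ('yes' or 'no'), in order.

Answer: no yes no yes

Derivation:
After op 1 (branch): HEAD=main@A [main=A work=A]
After op 2 (commit): HEAD=main@B [main=B work=A]
After op 3 (checkout): HEAD=work@A [main=B work=A]
After op 4 (branch): HEAD=work@A [exp=A main=B work=A]
After op 5 (commit): HEAD=work@C [exp=A main=B work=C]
After op 6 (branch): HEAD=work@C [exp=A main=B topic=C work=C]
After op 7 (checkout): HEAD=exp@A [exp=A main=B topic=C work=C]
After op 8 (merge): HEAD=exp@D [exp=D main=B topic=C work=C]
After op 9 (commit): HEAD=exp@E [exp=E main=B topic=C work=C]
ancestors(A) = {A}; B in? no
ancestors(A) = {A}; A in? yes
ancestors(B) = {A,B}; D in? no
ancestors(B) = {A,B}; B in? yes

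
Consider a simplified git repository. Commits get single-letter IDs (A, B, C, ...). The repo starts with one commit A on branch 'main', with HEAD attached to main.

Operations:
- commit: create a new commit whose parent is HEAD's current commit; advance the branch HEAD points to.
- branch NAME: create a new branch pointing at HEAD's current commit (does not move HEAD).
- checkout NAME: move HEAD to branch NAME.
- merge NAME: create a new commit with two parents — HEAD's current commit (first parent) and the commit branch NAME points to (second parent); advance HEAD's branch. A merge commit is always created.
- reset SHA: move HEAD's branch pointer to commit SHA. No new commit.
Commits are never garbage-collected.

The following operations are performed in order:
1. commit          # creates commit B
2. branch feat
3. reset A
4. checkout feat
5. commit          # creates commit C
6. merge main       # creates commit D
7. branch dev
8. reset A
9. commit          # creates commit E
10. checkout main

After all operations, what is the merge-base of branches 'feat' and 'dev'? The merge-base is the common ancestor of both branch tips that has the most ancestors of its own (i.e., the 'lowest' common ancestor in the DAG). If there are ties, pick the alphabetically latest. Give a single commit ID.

After op 1 (commit): HEAD=main@B [main=B]
After op 2 (branch): HEAD=main@B [feat=B main=B]
After op 3 (reset): HEAD=main@A [feat=B main=A]
After op 4 (checkout): HEAD=feat@B [feat=B main=A]
After op 5 (commit): HEAD=feat@C [feat=C main=A]
After op 6 (merge): HEAD=feat@D [feat=D main=A]
After op 7 (branch): HEAD=feat@D [dev=D feat=D main=A]
After op 8 (reset): HEAD=feat@A [dev=D feat=A main=A]
After op 9 (commit): HEAD=feat@E [dev=D feat=E main=A]
After op 10 (checkout): HEAD=main@A [dev=D feat=E main=A]
ancestors(feat=E): ['A', 'E']
ancestors(dev=D): ['A', 'B', 'C', 'D']
common: ['A']

Answer: A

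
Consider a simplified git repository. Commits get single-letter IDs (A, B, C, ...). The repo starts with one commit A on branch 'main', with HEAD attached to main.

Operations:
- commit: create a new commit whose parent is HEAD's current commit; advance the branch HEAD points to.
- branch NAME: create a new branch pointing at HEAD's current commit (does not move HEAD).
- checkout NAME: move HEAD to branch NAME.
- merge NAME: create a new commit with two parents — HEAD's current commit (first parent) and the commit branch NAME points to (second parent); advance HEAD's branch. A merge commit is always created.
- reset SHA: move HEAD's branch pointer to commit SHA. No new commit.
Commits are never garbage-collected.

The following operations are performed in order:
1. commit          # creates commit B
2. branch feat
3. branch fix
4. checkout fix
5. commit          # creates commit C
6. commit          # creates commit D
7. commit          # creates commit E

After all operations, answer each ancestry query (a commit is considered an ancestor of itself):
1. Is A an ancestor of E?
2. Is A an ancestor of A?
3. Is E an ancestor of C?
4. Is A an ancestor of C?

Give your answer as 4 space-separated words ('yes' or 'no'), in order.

After op 1 (commit): HEAD=main@B [main=B]
After op 2 (branch): HEAD=main@B [feat=B main=B]
After op 3 (branch): HEAD=main@B [feat=B fix=B main=B]
After op 4 (checkout): HEAD=fix@B [feat=B fix=B main=B]
After op 5 (commit): HEAD=fix@C [feat=B fix=C main=B]
After op 6 (commit): HEAD=fix@D [feat=B fix=D main=B]
After op 7 (commit): HEAD=fix@E [feat=B fix=E main=B]
ancestors(E) = {A,B,C,D,E}; A in? yes
ancestors(A) = {A}; A in? yes
ancestors(C) = {A,B,C}; E in? no
ancestors(C) = {A,B,C}; A in? yes

Answer: yes yes no yes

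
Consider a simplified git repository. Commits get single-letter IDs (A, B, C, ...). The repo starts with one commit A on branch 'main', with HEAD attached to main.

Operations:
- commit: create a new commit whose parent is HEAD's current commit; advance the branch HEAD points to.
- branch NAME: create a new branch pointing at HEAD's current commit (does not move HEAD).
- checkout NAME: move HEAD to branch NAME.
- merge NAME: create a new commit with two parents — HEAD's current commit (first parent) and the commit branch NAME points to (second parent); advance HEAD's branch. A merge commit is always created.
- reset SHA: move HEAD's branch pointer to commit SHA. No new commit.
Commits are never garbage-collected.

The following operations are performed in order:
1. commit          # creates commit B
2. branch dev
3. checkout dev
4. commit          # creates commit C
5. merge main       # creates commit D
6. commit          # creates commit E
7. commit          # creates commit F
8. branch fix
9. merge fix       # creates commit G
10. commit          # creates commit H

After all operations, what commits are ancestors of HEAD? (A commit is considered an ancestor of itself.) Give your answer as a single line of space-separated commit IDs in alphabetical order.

Answer: A B C D E F G H

Derivation:
After op 1 (commit): HEAD=main@B [main=B]
After op 2 (branch): HEAD=main@B [dev=B main=B]
After op 3 (checkout): HEAD=dev@B [dev=B main=B]
After op 4 (commit): HEAD=dev@C [dev=C main=B]
After op 5 (merge): HEAD=dev@D [dev=D main=B]
After op 6 (commit): HEAD=dev@E [dev=E main=B]
After op 7 (commit): HEAD=dev@F [dev=F main=B]
After op 8 (branch): HEAD=dev@F [dev=F fix=F main=B]
After op 9 (merge): HEAD=dev@G [dev=G fix=F main=B]
After op 10 (commit): HEAD=dev@H [dev=H fix=F main=B]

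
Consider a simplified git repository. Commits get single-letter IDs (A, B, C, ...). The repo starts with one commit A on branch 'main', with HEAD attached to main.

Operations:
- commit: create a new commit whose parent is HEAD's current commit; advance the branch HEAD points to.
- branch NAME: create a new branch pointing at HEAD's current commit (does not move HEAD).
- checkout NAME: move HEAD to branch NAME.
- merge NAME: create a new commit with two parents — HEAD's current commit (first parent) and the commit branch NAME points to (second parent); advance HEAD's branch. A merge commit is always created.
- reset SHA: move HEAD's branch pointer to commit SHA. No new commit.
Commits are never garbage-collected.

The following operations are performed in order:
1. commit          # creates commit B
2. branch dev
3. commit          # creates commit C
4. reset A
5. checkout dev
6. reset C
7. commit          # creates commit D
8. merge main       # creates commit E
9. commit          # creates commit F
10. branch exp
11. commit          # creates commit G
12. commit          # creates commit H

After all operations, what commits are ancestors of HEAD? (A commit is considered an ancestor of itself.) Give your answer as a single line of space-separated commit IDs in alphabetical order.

Answer: A B C D E F G H

Derivation:
After op 1 (commit): HEAD=main@B [main=B]
After op 2 (branch): HEAD=main@B [dev=B main=B]
After op 3 (commit): HEAD=main@C [dev=B main=C]
After op 4 (reset): HEAD=main@A [dev=B main=A]
After op 5 (checkout): HEAD=dev@B [dev=B main=A]
After op 6 (reset): HEAD=dev@C [dev=C main=A]
After op 7 (commit): HEAD=dev@D [dev=D main=A]
After op 8 (merge): HEAD=dev@E [dev=E main=A]
After op 9 (commit): HEAD=dev@F [dev=F main=A]
After op 10 (branch): HEAD=dev@F [dev=F exp=F main=A]
After op 11 (commit): HEAD=dev@G [dev=G exp=F main=A]
After op 12 (commit): HEAD=dev@H [dev=H exp=F main=A]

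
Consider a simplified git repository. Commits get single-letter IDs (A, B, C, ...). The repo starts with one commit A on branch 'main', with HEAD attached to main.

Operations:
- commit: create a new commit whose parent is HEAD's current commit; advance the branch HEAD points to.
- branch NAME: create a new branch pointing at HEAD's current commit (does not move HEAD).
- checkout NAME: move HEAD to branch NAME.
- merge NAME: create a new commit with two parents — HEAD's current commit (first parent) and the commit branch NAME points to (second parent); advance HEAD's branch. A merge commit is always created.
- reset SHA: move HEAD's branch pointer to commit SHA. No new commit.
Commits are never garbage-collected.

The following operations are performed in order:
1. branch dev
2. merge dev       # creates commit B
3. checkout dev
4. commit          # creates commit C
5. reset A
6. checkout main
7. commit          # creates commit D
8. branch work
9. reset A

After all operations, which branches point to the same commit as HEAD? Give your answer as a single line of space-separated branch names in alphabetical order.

Answer: dev main

Derivation:
After op 1 (branch): HEAD=main@A [dev=A main=A]
After op 2 (merge): HEAD=main@B [dev=A main=B]
After op 3 (checkout): HEAD=dev@A [dev=A main=B]
After op 4 (commit): HEAD=dev@C [dev=C main=B]
After op 5 (reset): HEAD=dev@A [dev=A main=B]
After op 6 (checkout): HEAD=main@B [dev=A main=B]
After op 7 (commit): HEAD=main@D [dev=A main=D]
After op 8 (branch): HEAD=main@D [dev=A main=D work=D]
After op 9 (reset): HEAD=main@A [dev=A main=A work=D]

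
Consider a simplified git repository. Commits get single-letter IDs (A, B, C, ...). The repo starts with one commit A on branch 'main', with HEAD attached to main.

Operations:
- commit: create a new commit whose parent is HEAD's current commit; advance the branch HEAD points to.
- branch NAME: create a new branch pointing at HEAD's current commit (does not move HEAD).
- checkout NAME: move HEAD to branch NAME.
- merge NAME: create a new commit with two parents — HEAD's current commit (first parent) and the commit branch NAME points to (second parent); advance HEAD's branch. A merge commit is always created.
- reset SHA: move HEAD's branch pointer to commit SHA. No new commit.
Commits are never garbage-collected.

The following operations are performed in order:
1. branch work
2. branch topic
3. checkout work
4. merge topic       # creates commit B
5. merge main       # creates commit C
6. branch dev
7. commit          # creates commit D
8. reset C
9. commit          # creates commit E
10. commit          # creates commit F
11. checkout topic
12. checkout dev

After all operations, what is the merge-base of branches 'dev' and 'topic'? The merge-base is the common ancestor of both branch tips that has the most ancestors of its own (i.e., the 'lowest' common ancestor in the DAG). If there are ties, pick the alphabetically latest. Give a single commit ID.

Answer: A

Derivation:
After op 1 (branch): HEAD=main@A [main=A work=A]
After op 2 (branch): HEAD=main@A [main=A topic=A work=A]
After op 3 (checkout): HEAD=work@A [main=A topic=A work=A]
After op 4 (merge): HEAD=work@B [main=A topic=A work=B]
After op 5 (merge): HEAD=work@C [main=A topic=A work=C]
After op 6 (branch): HEAD=work@C [dev=C main=A topic=A work=C]
After op 7 (commit): HEAD=work@D [dev=C main=A topic=A work=D]
After op 8 (reset): HEAD=work@C [dev=C main=A topic=A work=C]
After op 9 (commit): HEAD=work@E [dev=C main=A topic=A work=E]
After op 10 (commit): HEAD=work@F [dev=C main=A topic=A work=F]
After op 11 (checkout): HEAD=topic@A [dev=C main=A topic=A work=F]
After op 12 (checkout): HEAD=dev@C [dev=C main=A topic=A work=F]
ancestors(dev=C): ['A', 'B', 'C']
ancestors(topic=A): ['A']
common: ['A']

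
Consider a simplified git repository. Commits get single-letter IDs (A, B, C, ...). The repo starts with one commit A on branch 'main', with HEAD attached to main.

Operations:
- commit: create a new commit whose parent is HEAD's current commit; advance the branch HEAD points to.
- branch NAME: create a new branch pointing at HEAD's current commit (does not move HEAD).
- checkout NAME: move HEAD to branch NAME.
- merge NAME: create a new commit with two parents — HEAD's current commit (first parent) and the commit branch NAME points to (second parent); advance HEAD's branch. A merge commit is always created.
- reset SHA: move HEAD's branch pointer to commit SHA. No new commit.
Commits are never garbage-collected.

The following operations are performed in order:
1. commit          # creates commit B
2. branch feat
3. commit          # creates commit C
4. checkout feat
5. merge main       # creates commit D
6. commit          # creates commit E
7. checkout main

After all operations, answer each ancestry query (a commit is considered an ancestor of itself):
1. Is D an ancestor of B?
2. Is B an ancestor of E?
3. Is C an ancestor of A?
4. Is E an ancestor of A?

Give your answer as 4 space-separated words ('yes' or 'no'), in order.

After op 1 (commit): HEAD=main@B [main=B]
After op 2 (branch): HEAD=main@B [feat=B main=B]
After op 3 (commit): HEAD=main@C [feat=B main=C]
After op 4 (checkout): HEAD=feat@B [feat=B main=C]
After op 5 (merge): HEAD=feat@D [feat=D main=C]
After op 6 (commit): HEAD=feat@E [feat=E main=C]
After op 7 (checkout): HEAD=main@C [feat=E main=C]
ancestors(B) = {A,B}; D in? no
ancestors(E) = {A,B,C,D,E}; B in? yes
ancestors(A) = {A}; C in? no
ancestors(A) = {A}; E in? no

Answer: no yes no no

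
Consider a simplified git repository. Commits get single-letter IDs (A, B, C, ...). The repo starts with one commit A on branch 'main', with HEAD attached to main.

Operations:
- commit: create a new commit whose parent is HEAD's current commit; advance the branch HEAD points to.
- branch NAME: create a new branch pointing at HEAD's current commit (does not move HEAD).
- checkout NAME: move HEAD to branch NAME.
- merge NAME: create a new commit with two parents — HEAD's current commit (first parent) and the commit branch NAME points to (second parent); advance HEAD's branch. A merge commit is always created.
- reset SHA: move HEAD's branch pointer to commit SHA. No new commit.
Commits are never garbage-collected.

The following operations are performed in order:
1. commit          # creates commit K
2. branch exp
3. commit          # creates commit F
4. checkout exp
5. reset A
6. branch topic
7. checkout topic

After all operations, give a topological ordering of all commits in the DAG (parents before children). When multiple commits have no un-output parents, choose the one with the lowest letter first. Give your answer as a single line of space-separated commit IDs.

After op 1 (commit): HEAD=main@K [main=K]
After op 2 (branch): HEAD=main@K [exp=K main=K]
After op 3 (commit): HEAD=main@F [exp=K main=F]
After op 4 (checkout): HEAD=exp@K [exp=K main=F]
After op 5 (reset): HEAD=exp@A [exp=A main=F]
After op 6 (branch): HEAD=exp@A [exp=A main=F topic=A]
After op 7 (checkout): HEAD=topic@A [exp=A main=F topic=A]
commit A: parents=[]
commit F: parents=['K']
commit K: parents=['A']

Answer: A K F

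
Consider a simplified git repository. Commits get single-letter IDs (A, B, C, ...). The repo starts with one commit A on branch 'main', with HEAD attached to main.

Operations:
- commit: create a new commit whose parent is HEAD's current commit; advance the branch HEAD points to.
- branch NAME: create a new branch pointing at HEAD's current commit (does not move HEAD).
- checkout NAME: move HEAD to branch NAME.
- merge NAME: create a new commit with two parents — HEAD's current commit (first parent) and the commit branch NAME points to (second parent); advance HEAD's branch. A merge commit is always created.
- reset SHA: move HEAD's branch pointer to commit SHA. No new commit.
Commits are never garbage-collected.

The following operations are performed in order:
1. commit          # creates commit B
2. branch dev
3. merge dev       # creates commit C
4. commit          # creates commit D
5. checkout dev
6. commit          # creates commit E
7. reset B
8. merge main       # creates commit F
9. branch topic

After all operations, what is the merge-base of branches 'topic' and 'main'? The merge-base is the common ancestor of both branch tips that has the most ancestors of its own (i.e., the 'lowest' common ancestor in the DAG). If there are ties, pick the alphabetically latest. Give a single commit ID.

Answer: D

Derivation:
After op 1 (commit): HEAD=main@B [main=B]
After op 2 (branch): HEAD=main@B [dev=B main=B]
After op 3 (merge): HEAD=main@C [dev=B main=C]
After op 4 (commit): HEAD=main@D [dev=B main=D]
After op 5 (checkout): HEAD=dev@B [dev=B main=D]
After op 6 (commit): HEAD=dev@E [dev=E main=D]
After op 7 (reset): HEAD=dev@B [dev=B main=D]
After op 8 (merge): HEAD=dev@F [dev=F main=D]
After op 9 (branch): HEAD=dev@F [dev=F main=D topic=F]
ancestors(topic=F): ['A', 'B', 'C', 'D', 'F']
ancestors(main=D): ['A', 'B', 'C', 'D']
common: ['A', 'B', 'C', 'D']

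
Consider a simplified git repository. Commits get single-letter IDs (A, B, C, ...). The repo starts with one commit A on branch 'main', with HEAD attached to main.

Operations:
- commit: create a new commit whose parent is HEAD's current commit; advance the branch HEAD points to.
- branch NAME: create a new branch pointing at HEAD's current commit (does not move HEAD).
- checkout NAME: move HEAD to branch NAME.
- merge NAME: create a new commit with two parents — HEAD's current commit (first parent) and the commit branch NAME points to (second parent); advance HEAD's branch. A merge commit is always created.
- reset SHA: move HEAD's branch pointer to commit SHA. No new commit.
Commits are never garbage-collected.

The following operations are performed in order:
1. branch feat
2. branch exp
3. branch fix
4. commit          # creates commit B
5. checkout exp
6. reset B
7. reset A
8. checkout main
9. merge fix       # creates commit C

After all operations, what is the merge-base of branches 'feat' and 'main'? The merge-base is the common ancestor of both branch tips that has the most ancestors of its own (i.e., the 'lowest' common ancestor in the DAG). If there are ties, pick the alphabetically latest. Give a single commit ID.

After op 1 (branch): HEAD=main@A [feat=A main=A]
After op 2 (branch): HEAD=main@A [exp=A feat=A main=A]
After op 3 (branch): HEAD=main@A [exp=A feat=A fix=A main=A]
After op 4 (commit): HEAD=main@B [exp=A feat=A fix=A main=B]
After op 5 (checkout): HEAD=exp@A [exp=A feat=A fix=A main=B]
After op 6 (reset): HEAD=exp@B [exp=B feat=A fix=A main=B]
After op 7 (reset): HEAD=exp@A [exp=A feat=A fix=A main=B]
After op 8 (checkout): HEAD=main@B [exp=A feat=A fix=A main=B]
After op 9 (merge): HEAD=main@C [exp=A feat=A fix=A main=C]
ancestors(feat=A): ['A']
ancestors(main=C): ['A', 'B', 'C']
common: ['A']

Answer: A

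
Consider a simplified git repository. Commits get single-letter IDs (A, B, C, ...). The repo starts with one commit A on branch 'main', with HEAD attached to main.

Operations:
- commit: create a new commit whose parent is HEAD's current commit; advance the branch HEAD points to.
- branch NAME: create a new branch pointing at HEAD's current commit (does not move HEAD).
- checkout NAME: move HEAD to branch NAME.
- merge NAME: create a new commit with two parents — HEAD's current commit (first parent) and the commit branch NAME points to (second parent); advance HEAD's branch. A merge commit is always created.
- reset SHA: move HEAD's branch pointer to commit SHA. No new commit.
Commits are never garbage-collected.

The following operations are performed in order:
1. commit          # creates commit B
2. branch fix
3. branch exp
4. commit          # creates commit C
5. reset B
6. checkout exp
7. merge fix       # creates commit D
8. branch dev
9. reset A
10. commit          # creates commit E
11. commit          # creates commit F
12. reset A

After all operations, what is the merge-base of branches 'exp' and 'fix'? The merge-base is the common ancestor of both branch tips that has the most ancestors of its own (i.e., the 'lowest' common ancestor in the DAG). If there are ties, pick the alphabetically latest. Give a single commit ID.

After op 1 (commit): HEAD=main@B [main=B]
After op 2 (branch): HEAD=main@B [fix=B main=B]
After op 3 (branch): HEAD=main@B [exp=B fix=B main=B]
After op 4 (commit): HEAD=main@C [exp=B fix=B main=C]
After op 5 (reset): HEAD=main@B [exp=B fix=B main=B]
After op 6 (checkout): HEAD=exp@B [exp=B fix=B main=B]
After op 7 (merge): HEAD=exp@D [exp=D fix=B main=B]
After op 8 (branch): HEAD=exp@D [dev=D exp=D fix=B main=B]
After op 9 (reset): HEAD=exp@A [dev=D exp=A fix=B main=B]
After op 10 (commit): HEAD=exp@E [dev=D exp=E fix=B main=B]
After op 11 (commit): HEAD=exp@F [dev=D exp=F fix=B main=B]
After op 12 (reset): HEAD=exp@A [dev=D exp=A fix=B main=B]
ancestors(exp=A): ['A']
ancestors(fix=B): ['A', 'B']
common: ['A']

Answer: A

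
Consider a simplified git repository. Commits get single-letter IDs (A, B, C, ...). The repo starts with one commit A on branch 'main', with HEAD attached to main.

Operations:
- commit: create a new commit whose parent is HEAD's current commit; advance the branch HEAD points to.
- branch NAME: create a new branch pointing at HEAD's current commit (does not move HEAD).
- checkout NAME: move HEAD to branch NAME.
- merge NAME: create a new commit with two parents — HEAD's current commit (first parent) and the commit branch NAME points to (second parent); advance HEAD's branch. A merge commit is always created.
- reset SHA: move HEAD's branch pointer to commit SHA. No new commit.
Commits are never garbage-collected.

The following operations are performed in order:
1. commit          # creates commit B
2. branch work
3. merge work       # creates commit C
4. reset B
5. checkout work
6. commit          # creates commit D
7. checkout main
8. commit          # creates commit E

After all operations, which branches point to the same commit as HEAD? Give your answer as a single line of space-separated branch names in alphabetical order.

Answer: main

Derivation:
After op 1 (commit): HEAD=main@B [main=B]
After op 2 (branch): HEAD=main@B [main=B work=B]
After op 3 (merge): HEAD=main@C [main=C work=B]
After op 4 (reset): HEAD=main@B [main=B work=B]
After op 5 (checkout): HEAD=work@B [main=B work=B]
After op 6 (commit): HEAD=work@D [main=B work=D]
After op 7 (checkout): HEAD=main@B [main=B work=D]
After op 8 (commit): HEAD=main@E [main=E work=D]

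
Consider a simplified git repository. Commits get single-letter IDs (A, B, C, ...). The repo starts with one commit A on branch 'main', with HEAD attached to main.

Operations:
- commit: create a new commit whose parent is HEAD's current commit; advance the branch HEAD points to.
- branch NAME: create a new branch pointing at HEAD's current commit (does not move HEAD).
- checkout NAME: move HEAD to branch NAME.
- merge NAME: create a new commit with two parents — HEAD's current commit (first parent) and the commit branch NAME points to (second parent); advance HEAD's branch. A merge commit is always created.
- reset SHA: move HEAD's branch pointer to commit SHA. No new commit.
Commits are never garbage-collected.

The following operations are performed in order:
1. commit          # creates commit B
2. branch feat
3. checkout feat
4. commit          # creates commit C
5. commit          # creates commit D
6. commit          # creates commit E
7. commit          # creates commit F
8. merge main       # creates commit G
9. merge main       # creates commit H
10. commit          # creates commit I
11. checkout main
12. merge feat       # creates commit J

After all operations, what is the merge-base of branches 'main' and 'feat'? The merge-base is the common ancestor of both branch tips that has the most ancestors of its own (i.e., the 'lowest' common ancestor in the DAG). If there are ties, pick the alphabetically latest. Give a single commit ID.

Answer: I

Derivation:
After op 1 (commit): HEAD=main@B [main=B]
After op 2 (branch): HEAD=main@B [feat=B main=B]
After op 3 (checkout): HEAD=feat@B [feat=B main=B]
After op 4 (commit): HEAD=feat@C [feat=C main=B]
After op 5 (commit): HEAD=feat@D [feat=D main=B]
After op 6 (commit): HEAD=feat@E [feat=E main=B]
After op 7 (commit): HEAD=feat@F [feat=F main=B]
After op 8 (merge): HEAD=feat@G [feat=G main=B]
After op 9 (merge): HEAD=feat@H [feat=H main=B]
After op 10 (commit): HEAD=feat@I [feat=I main=B]
After op 11 (checkout): HEAD=main@B [feat=I main=B]
After op 12 (merge): HEAD=main@J [feat=I main=J]
ancestors(main=J): ['A', 'B', 'C', 'D', 'E', 'F', 'G', 'H', 'I', 'J']
ancestors(feat=I): ['A', 'B', 'C', 'D', 'E', 'F', 'G', 'H', 'I']
common: ['A', 'B', 'C', 'D', 'E', 'F', 'G', 'H', 'I']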